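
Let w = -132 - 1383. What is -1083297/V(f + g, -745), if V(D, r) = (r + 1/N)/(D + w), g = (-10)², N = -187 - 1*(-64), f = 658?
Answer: -100866866967/91636 ≈ -1.1007e+6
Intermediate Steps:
N = -123 (N = -187 + 64 = -123)
g = 100
w = -1515
V(D, r) = (-1/123 + r)/(-1515 + D) (V(D, r) = (r + 1/(-123))/(D - 1515) = (r - 1/123)/(-1515 + D) = (-1/123 + r)/(-1515 + D))
-1083297/V(f + g, -745) = -1083297*(-1515 + (658 + 100))/(-1/123 - 745) = -1083297/(-91636/123/(-1515 + 758)) = -1083297/(-91636/123/(-757)) = -1083297/((-1/757*(-91636/123))) = -1083297/91636/93111 = -1083297*93111/91636 = -100866866967/91636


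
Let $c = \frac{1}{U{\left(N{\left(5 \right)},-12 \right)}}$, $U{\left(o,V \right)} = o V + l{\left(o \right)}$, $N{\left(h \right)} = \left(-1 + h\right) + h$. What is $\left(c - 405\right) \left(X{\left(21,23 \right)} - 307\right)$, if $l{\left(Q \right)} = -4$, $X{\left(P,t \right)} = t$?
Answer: $\frac{3220631}{28} \approx 1.1502 \cdot 10^{5}$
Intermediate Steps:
$N{\left(h \right)} = -1 + 2 h$
$U{\left(o,V \right)} = -4 + V o$ ($U{\left(o,V \right)} = o V - 4 = V o - 4 = -4 + V o$)
$c = - \frac{1}{112}$ ($c = \frac{1}{-4 - 12 \left(-1 + 2 \cdot 5\right)} = \frac{1}{-4 - 12 \left(-1 + 10\right)} = \frac{1}{-4 - 108} = \frac{1}{-112} = - \frac{1}{112} \approx -0.0089286$)
$\left(c - 405\right) \left(X{\left(21,23 \right)} - 307\right) = \left(- \frac{1}{112} - 405\right) \left(23 - 307\right) = \left(- \frac{45361}{112}\right) \left(-284\right) = \frac{3220631}{28}$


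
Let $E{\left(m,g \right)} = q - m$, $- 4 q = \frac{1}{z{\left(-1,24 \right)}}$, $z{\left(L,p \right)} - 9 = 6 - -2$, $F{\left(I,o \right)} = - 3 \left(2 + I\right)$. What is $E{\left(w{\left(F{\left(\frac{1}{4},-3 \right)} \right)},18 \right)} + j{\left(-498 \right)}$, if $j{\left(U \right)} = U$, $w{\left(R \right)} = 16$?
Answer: $- \frac{34953}{68} \approx -514.01$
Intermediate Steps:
$F{\left(I,o \right)} = -6 - 3 I$
$z{\left(L,p \right)} = 17$ ($z{\left(L,p \right)} = 9 + \left(6 - -2\right) = 9 + \left(6 + 2\right) = 9 + 8 = 17$)
$q = - \frac{1}{68}$ ($q = - \frac{1}{4 \cdot 17} = \left(- \frac{1}{4}\right) \frac{1}{17} = - \frac{1}{68} \approx -0.014706$)
$E{\left(m,g \right)} = - \frac{1}{68} - m$
$E{\left(w{\left(F{\left(\frac{1}{4},-3 \right)} \right)},18 \right)} + j{\left(-498 \right)} = \left(- \frac{1}{68} - 16\right) - 498 = - \frac{1089}{68} - 498 = - \frac{34953}{68}$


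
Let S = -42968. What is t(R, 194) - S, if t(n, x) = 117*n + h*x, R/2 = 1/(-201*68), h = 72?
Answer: 129700169/2278 ≈ 56936.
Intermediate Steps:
R = -1/6834 (R = 2*(1/(-201*68)) = 2*(-1/201*1/68) = 2*(-1/13668) = -1/6834 ≈ -0.00014633)
t(n, x) = 72*x + 117*n (t(n, x) = 117*n + 72*x = 72*x + 117*n)
t(R, 194) - S = (72*194 + 117*(-1/6834)) - 1*(-42968) = (13968 - 39/2278) + 42968 = 31819065/2278 + 42968 = 129700169/2278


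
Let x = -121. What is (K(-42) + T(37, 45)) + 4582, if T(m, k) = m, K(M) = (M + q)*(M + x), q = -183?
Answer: 41294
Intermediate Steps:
K(M) = (-183 + M)*(-121 + M) (K(M) = (M - 183)*(M - 121) = (-183 + M)*(-121 + M))
(K(-42) + T(37, 45)) + 4582 = ((22143 + (-42)**2 - 304*(-42)) + 37) + 4582 = ((22143 + 1764 + 12768) + 37) + 4582 = (36675 + 37) + 4582 = 36712 + 4582 = 41294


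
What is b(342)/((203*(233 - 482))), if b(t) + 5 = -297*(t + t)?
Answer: 203153/50547 ≈ 4.0191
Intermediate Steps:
b(t) = -5 - 594*t (b(t) = -5 - 297*(t + t) = -5 - 594*t)
b(342)/((203*(233 - 482))) = (-5 - 594*342)/((203*(233 - 482))) = (-5 - 203148)/((203*(-249))) = -203153/(-50547) = -203153*(-1/50547) = 203153/50547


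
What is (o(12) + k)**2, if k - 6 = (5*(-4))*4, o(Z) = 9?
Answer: 4225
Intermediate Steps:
k = -74 (k = 6 + (5*(-4))*4 = 6 - 20*4 = 6 - 80 = -74)
(o(12) + k)**2 = (9 - 74)**2 = (-65)**2 = 4225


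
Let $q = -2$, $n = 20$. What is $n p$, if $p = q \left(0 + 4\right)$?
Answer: $-160$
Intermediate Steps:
$p = -8$ ($p = - 2 \left(0 + 4\right) = \left(-2\right) 4 = -8$)
$n p = 20 \left(-8\right) = -160$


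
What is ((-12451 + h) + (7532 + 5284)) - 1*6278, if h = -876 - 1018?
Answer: -7807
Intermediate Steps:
h = -1894
((-12451 + h) + (7532 + 5284)) - 1*6278 = ((-12451 - 1894) + (7532 + 5284)) - 1*6278 = (-14345 + 12816) - 6278 = -1529 - 6278 = -7807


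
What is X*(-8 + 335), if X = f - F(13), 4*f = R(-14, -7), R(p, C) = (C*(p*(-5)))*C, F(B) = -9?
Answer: 566691/2 ≈ 2.8335e+5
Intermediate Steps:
R(p, C) = -5*p*C² (R(p, C) = (C*(-5*p))*C = (-5*C*p)*C = -5*p*C²)
f = 1715/2 (f = (-5*(-14)*(-7)²)/4 = (-5*(-14)*49)/4 = (¼)*3430 = 1715/2 ≈ 857.50)
X = 1733/2 (X = 1715/2 - 1*(-9) = 1715/2 + 9 = 1733/2 ≈ 866.50)
X*(-8 + 335) = 1733*(-8 + 335)/2 = (1733/2)*327 = 566691/2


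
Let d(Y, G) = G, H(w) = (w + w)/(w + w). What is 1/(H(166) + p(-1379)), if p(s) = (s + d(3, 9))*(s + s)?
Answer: 1/3778461 ≈ 2.6466e-7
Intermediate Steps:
H(w) = 1 (H(w) = (2*w)/((2*w)) = (2*w)*(1/(2*w)) = 1)
p(s) = 2*s*(9 + s) (p(s) = (s + 9)*(s + s) = (9 + s)*(2*s) = 2*s*(9 + s))
1/(H(166) + p(-1379)) = 1/(1 + 2*(-1379)*(9 - 1379)) = 1/(1 + 2*(-1379)*(-1370)) = 1/(1 + 3778460) = 1/3778461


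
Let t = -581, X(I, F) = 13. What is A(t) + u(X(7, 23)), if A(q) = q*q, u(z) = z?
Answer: 337574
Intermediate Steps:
A(q) = q²
A(t) + u(X(7, 23)) = (-581)² + 13 = 337561 + 13 = 337574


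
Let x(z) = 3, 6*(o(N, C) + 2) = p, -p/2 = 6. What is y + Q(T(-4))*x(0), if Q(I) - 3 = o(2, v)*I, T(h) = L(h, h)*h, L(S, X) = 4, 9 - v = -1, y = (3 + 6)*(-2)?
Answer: 183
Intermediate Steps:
p = -12 (p = -2*6 = -12)
y = -18 (y = 9*(-2) = -18)
v = 10 (v = 9 - 1*(-1) = 9 + 1 = 10)
T(h) = 4*h
o(N, C) = -4 (o(N, C) = -2 + (⅙)*(-12) = -2 - 2 = -4)
Q(I) = 3 - 4*I
y + Q(T(-4))*x(0) = -18 + (3 - 16*(-4))*3 = -18 + (3 - 4*(-16))*3 = -18 + (3 + 64)*3 = -18 + 67*3 = -18 + 201 = 183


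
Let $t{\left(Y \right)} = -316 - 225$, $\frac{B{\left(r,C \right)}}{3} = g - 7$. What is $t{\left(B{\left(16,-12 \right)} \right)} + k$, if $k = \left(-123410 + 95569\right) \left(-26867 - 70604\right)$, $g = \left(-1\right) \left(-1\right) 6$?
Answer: $2713689570$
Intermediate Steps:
$g = 6$ ($g = 1 \cdot 6 = 6$)
$B{\left(r,C \right)} = -3$ ($B{\left(r,C \right)} = 3 \left(6 - 7\right) = 3 \left(-1\right) = -3$)
$k = 2713690111$ ($k = \left(-27841\right) \left(-97471\right) = 2713690111$)
$t{\left(Y \right)} = -541$ ($t{\left(Y \right)} = -316 - 225 = -541$)
$t{\left(B{\left(16,-12 \right)} \right)} + k = -541 + 2713690111 = 2713689570$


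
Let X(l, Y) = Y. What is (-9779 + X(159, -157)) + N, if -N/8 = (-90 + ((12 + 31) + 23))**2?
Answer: -14544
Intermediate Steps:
N = -4608 (N = -8*(-90 + ((12 + 31) + 23))**2 = -8*(-90 + (43 + 23))**2 = -8*(-90 + 66)**2 = -8*(-24)**2 = -8*576 = -4608)
(-9779 + X(159, -157)) + N = (-9779 - 157) - 4608 = -9936 - 4608 = -14544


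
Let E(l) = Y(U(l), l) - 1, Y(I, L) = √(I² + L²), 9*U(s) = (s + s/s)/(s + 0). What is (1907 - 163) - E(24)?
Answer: 1745 - √26874481/216 ≈ 1721.0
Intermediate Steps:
U(s) = (1 + s)/(9*s) (U(s) = ((s + s/s)/(s + 0))/9 = ((s + 1)/s)/9 = ((1 + s)/s)/9 = (1 + s)/(9*s))
E(l) = -1 + √(l² + (1 + l)²/(81*l²)) (E(l) = √(((1 + l)/(9*l))² + l²) - 1 = √((1 + l)²/(81*l²) + l²) - 1 = √(l² + (1 + l)²/(81*l²)) - 1 = -1 + √(l² + (1 + l)²/(81*l²)))
(1907 - 163) - E(24) = (1907 - 163) - (-1 + √(((1 + 24)² + 81*24⁴)/24²)/9) = 1744 - (-1 + √((25² + 81*331776)/576)/9) = 1744 - (-1 + √((625 + 26873856)/576)/9) = 1744 - (-1 + √((1/576)*26874481)/9) = 1744 - (-1 + √(26874481/576)/9) = 1744 - (-1 + (√26874481/24)/9) = 1744 - (-1 + √26874481/216) = 1744 + (1 - √26874481/216) = 1745 - √26874481/216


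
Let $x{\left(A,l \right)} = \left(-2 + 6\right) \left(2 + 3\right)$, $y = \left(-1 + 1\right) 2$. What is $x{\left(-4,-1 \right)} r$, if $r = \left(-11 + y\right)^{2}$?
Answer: $2420$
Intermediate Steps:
$y = 0$ ($y = 0 \cdot 2 = 0$)
$x{\left(A,l \right)} = 20$ ($x{\left(A,l \right)} = 4 \cdot 5 = 20$)
$r = 121$ ($r = \left(-11 + 0\right)^{2} = \left(-11\right)^{2} = 121$)
$x{\left(-4,-1 \right)} r = 20 \cdot 121 = 2420$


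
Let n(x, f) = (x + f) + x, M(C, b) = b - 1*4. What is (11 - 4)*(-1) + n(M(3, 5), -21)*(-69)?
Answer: 1304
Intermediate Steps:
M(C, b) = -4 + b (M(C, b) = b - 4 = -4 + b)
n(x, f) = f + 2*x (n(x, f) = (f + x) + x = f + 2*x)
(11 - 4)*(-1) + n(M(3, 5), -21)*(-69) = (11 - 4)*(-1) + (-21 + 2*(-4 + 5))*(-69) = 7*(-1) + (-21 + 2*1)*(-69) = -7 + (-21 + 2)*(-69) = -7 - 19*(-69) = -7 + 1311 = 1304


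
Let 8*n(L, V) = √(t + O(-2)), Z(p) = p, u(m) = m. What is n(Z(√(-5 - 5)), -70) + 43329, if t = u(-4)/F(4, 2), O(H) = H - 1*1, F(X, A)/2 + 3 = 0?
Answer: 43329 + I*√21/24 ≈ 43329.0 + 0.19094*I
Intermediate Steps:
F(X, A) = -6 (F(X, A) = -6 + 2*0 = -6 + 0 = -6)
O(H) = -1 + H (O(H) = H - 1 = -1 + H)
t = ⅔ (t = -4/(-6) = -4*(-⅙) = ⅔ ≈ 0.66667)
n(L, V) = I*√21/24 (n(L, V) = √(⅔ + (-1 - 2))/8 = √(⅔ - 3)/8 = √(-7/3)/8 = (I*√21/3)/8 = I*√21/24)
n(Z(√(-5 - 5)), -70) + 43329 = I*√21/24 + 43329 = 43329 + I*√21/24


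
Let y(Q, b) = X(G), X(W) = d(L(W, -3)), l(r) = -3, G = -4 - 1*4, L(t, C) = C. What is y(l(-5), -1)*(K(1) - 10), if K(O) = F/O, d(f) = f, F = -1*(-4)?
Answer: 18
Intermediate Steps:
G = -8 (G = -4 - 4 = -8)
F = 4
K(O) = 4/O
X(W) = -3
y(Q, b) = -3
y(l(-5), -1)*(K(1) - 10) = -3*(4/1 - 10) = -3*(4*1 - 10) = -3*(4 - 10) = -3*(-6) = 18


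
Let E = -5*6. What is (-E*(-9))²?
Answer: 72900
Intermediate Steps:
E = -30
(-E*(-9))² = (-1*(-30)*(-9))² = (30*(-9))² = (-270)² = 72900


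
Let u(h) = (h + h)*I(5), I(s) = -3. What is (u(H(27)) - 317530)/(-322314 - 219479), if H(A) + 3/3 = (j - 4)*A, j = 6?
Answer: 317848/541793 ≈ 0.58666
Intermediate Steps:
H(A) = -1 + 2*A (H(A) = -1 + (6 - 4)*A = -1 + 2*A)
u(h) = -6*h (u(h) = (h + h)*(-3) = (2*h)*(-3) = -6*h)
(u(H(27)) - 317530)/(-322314 - 219479) = (-6*(-1 + 2*27) - 317530)/(-322314 - 219479) = (-6*(-1 + 54) - 317530)/(-541793) = (-6*53 - 317530)*(-1/541793) = (-318 - 317530)*(-1/541793) = -317848*(-1/541793) = 317848/541793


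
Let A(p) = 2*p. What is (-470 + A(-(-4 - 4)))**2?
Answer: 206116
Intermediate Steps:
(-470 + A(-(-4 - 4)))**2 = (-470 + 2*(-(-4 - 4)))**2 = (-470 + 2*(-1*(-8)))**2 = (-470 + 2*8)**2 = (-470 + 16)**2 = (-454)**2 = 206116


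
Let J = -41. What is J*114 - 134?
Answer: -4808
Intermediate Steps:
J*114 - 134 = -41*114 - 134 = -4674 - 134 = -4808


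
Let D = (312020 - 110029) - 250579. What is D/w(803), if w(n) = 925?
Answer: -48588/925 ≈ -52.528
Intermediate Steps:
D = -48588 (D = 201991 - 250579 = -48588)
D/w(803) = -48588/925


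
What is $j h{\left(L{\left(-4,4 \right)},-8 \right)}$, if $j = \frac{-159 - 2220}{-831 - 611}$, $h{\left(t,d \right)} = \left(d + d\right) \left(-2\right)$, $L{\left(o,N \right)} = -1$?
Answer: $\frac{38064}{721} \approx 52.793$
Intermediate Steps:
$h{\left(t,d \right)} = - 4 d$ ($h{\left(t,d \right)} = 2 d \left(-2\right) = - 4 d$)
$j = \frac{2379}{1442}$ ($j = - \frac{2379}{-1442} = \left(-2379\right) \left(- \frac{1}{1442}\right) = \frac{2379}{1442} \approx 1.6498$)
$j h{\left(L{\left(-4,4 \right)},-8 \right)} = \frac{2379 \left(\left(-4\right) \left(-8\right)\right)}{1442} = \frac{2379}{1442} \cdot 32 = \frac{38064}{721}$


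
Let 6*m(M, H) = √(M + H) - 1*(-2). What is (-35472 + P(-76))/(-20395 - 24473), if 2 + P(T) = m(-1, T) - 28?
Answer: 106505/134604 - I*√77/269208 ≈ 0.79125 - 3.2595e-5*I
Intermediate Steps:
m(M, H) = ⅓ + √(H + M)/6 (m(M, H) = (√(M + H) - 1*(-2))/6 = (√(H + M) + 2)/6 = (2 + √(H + M))/6 = ⅓ + √(H + M)/6)
P(T) = -89/3 + √(-1 + T)/6 (P(T) = -2 + ((⅓ + √(T - 1)/6) - 28) = -2 + ((⅓ + √(-1 + T)/6) - 28) = -2 + (-83/3 + √(-1 + T)/6) = -89/3 + √(-1 + T)/6)
(-35472 + P(-76))/(-20395 - 24473) = (-35472 + (-89/3 + √(-1 - 76)/6))/(-20395 - 24473) = (-35472 + (-89/3 + √(-77)/6))/(-44868) = (-35472 + (-89/3 + (I*√77)/6))*(-1/44868) = (-35472 + (-89/3 + I*√77/6))*(-1/44868) = (-106505/3 + I*√77/6)*(-1/44868) = 106505/134604 - I*√77/269208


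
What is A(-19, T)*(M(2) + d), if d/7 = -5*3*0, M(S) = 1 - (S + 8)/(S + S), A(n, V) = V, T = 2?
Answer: -3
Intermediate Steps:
M(S) = 1 - (8 + S)/(2*S)
d = 0 (d = 7*(-5*3*0) = 7*(-15*0) = 7*0 = 0)
A(-19, T)*(M(2) + d) = 2*((½)*(-8 + 2)/2 + 0) = 2*((½)*(½)*(-6) + 0) = 2*(-3/2 + 0) = 2*(-3/2) = -3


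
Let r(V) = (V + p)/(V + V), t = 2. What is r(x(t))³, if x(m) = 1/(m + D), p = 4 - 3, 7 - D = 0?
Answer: 125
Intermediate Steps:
D = 7 (D = 7 - 1*0 = 7 + 0 = 7)
p = 1
x(m) = 1/(7 + m) (x(m) = 1/(m + 7) = 1/(7 + m))
r(V) = (1 + V)/(2*V) (r(V) = (V + 1)/(V + V) = (1 + V)/((2*V)) = (1 + V)*(1/(2*V)) = (1 + V)/(2*V))
r(x(t))³ = ((1 + 1/(7 + 2))/(2*(1/(7 + 2))))³ = ((1 + 1/9)/(2*(1/9)))³ = ((1 + ⅑)/(2*(⅑)))³ = ((½)*9*(10/9))³ = 5³ = 125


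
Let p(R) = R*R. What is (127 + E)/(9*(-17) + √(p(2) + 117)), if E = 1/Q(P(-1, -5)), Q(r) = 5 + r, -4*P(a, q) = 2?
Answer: -1145/1278 ≈ -0.89593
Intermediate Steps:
P(a, q) = -½ (P(a, q) = -¼*2 = -½)
p(R) = R²
E = 2/9 (E = 1/(5 - ½) = 1/(9/2) = 2/9 ≈ 0.22222)
(127 + E)/(9*(-17) + √(p(2) + 117)) = (127 + 2/9)/(9*(-17) + √(2² + 117)) = 1145/(9*(-153 + √(4 + 117))) = 1145/(9*(-153 + √121)) = 1145/(9*(-153 + 11)) = (1145/9)/(-142) = (1145/9)*(-1/142) = -1145/1278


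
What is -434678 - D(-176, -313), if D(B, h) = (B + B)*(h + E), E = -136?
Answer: -592726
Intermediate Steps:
D(B, h) = 2*B*(-136 + h) (D(B, h) = (B + B)*(h - 136) = (2*B)*(-136 + h) = 2*B*(-136 + h))
-434678 - D(-176, -313) = -434678 - 2*(-176)*(-136 - 313) = -434678 - 2*(-176)*(-449) = -434678 - 1*158048 = -434678 - 158048 = -592726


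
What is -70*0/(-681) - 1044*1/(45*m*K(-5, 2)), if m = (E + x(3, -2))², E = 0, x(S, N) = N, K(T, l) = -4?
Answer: 29/20 ≈ 1.4500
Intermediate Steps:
m = 4 (m = (0 - 2)² = (-2)² = 4)
-70*0/(-681) - 1044*1/(45*m*K(-5, 2)) = -70*0/(-681) - 1044/(((-3*(-4)*3)*(-5))*4) = 0*(-1/681) - 1044/(((12*3)*(-5))*4) = 0 - 1044/((36*(-5))*4) = 0 - 1044/((-180*4)) = 0 - 1044/(-720) = 0 - 1044*(-1/720) = 0 + 29/20 = 29/20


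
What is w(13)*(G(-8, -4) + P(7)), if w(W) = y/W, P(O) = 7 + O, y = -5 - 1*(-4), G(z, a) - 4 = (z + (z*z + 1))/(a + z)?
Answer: -53/52 ≈ -1.0192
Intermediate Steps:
G(z, a) = 4 + (1 + z + z**2)/(a + z) (G(z, a) = 4 + (z + (z*z + 1))/(a + z) = 4 + (z + (z**2 + 1))/(a + z) = 4 + (z + (1 + z**2))/(a + z) = 4 + (1 + z + z**2)/(a + z))
y = -1 (y = -5 + 4 = -1)
w(W) = -1/W
w(13)*(G(-8, -4) + P(7)) = (-1/13)*((1 + (-8)**2 + 4*(-4) + 5*(-8))/(-4 - 8) + (7 + 7)) = (-1*1/13)*((1 + 64 - 16 - 40)/(-12) + 14) = -(-1/12*9 + 14)/13 = -(-3/4 + 14)/13 = -1/13*53/4 = -53/52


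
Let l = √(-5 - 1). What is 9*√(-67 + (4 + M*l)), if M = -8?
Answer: 9*√(-63 - 8*I*√6) ≈ 10.981 - 72.274*I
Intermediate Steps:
l = I*√6 (l = √(-6) = I*√6 ≈ 2.4495*I)
9*√(-67 + (4 + M*l)) = 9*√(-67 + (4 - 8*I*√6)) = 9*√(-63 - 8*I*√6)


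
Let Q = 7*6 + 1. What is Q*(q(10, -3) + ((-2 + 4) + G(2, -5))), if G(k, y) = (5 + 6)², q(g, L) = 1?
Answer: 5332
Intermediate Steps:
G(k, y) = 121 (G(k, y) = 11² = 121)
Q = 43 (Q = 42 + 1 = 43)
Q*(q(10, -3) + ((-2 + 4) + G(2, -5))) = 43*(1 + ((-2 + 4) + 121)) = 43*(1 + (2 + 121)) = 43*(1 + 123) = 43*124 = 5332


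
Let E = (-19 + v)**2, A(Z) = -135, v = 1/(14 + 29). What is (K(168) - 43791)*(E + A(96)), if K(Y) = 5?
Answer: -18225528426/1849 ≈ -9.8570e+6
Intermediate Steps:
v = 1/43 ≈ 0.023256
E = 665856/1849 (E = (-19 + 1/43)**2 = (-816/43)**2 = 665856/1849 ≈ 360.12)
(K(168) - 43791)*(E + A(96)) = (5 - 43791)*(665856/1849 - 135) = -43786*416241/1849 = -18225528426/1849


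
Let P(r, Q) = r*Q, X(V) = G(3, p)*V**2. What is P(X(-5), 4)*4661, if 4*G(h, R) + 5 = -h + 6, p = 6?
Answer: -233050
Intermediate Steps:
G(h, R) = 1/4 - h/4 (G(h, R) = -5/4 + (-h + 6)/4 = -5/4 + (6 - h)/4 = -5/4 + (3/2 - h/4) = 1/4 - h/4)
X(V) = -V**2/2 (X(V) = (1/4 - 1/4*3)*V**2 = (1/4 - 3/4)*V**2 = -V**2/2)
P(r, Q) = Q*r
P(X(-5), 4)*4661 = (4*(-1/2*(-5)**2))*4661 = (4*(-1/2*25))*4661 = (4*(-25/2))*4661 = -50*4661 = -233050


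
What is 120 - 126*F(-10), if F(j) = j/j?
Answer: -6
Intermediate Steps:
F(j) = 1
120 - 126*F(-10) = 120 - 126*1 = 120 - 126 = -6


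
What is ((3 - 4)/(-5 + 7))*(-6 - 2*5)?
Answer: 8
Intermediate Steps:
((3 - 4)/(-5 + 7))*(-6 - 2*5) = (-1/2)*(-6 - 10) = -1*½*(-16) = -½*(-16) = 8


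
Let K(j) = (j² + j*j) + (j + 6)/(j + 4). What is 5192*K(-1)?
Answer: 57112/3 ≈ 19037.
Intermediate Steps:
K(j) = 2*j² + (6 + j)/(4 + j) (K(j) = (j² + j²) + (6 + j)/(4 + j) = 2*j² + (6 + j)/(4 + j))
5192*K(-1) = 5192*((6 - 1 + 2*(-1)³ + 8*(-1)²)/(4 - 1)) = 5192*((6 - 1 + 2*(-1) + 8*1)/3) = 5192*((6 - 1 - 2 + 8)/3) = 5192*((⅓)*11) = 5192*(11/3) = 57112/3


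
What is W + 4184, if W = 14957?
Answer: 19141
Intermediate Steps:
W + 4184 = 14957 + 4184 = 19141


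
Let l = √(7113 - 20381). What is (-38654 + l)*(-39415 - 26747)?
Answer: 2557425948 - 132324*I*√3317 ≈ 2.5574e+9 - 7.621e+6*I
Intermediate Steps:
l = 2*I*√3317 (l = √(-13268) = 2*I*√3317 ≈ 115.19*I)
(-38654 + l)*(-39415 - 26747) = (-38654 + 2*I*√3317)*(-39415 - 26747) = (-38654 + 2*I*√3317)*(-66162) = 2557425948 - 132324*I*√3317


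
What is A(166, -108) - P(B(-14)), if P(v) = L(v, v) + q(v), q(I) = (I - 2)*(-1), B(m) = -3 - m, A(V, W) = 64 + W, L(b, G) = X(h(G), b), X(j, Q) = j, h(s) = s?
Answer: -46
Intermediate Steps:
L(b, G) = G
q(I) = 2 - I (q(I) = (-2 + I)*(-1) = 2 - I)
P(v) = 2 (P(v) = v + (2 - v) = 2)
A(166, -108) - P(B(-14)) = (64 - 108) - 1*2 = -44 - 2 = -46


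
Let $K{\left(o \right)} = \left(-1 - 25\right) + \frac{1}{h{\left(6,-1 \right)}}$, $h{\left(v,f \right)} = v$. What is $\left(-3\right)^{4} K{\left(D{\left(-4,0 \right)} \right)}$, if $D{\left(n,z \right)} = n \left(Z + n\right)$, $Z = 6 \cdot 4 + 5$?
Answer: $- \frac{4185}{2} \approx -2092.5$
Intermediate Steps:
$Z = 29$ ($Z = 24 + 5 = 29$)
$D{\left(n,z \right)} = n \left(29 + n\right)$
$K{\left(o \right)} = - \frac{155}{6}$ ($K{\left(o \right)} = \left(-1 - 25\right) + \frac{1}{6} = -26 + \frac{1}{6} = - \frac{155}{6}$)
$\left(-3\right)^{4} K{\left(D{\left(-4,0 \right)} \right)} = \left(-3\right)^{4} \left(- \frac{155}{6}\right) = 81 \left(- \frac{155}{6}\right) = - \frac{4185}{2}$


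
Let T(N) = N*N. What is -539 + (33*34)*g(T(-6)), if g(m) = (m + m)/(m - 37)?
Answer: -81323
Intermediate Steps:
T(N) = N**2
g(m) = 2*m/(-37 + m) (g(m) = (2*m)/(-37 + m) = 2*m/(-37 + m))
-539 + (33*34)*g(T(-6)) = -539 + (33*34)*(2*(-6)**2/(-37 + (-6)**2)) = -539 + 1122*(2*36/(-37 + 36)) = -539 + 1122*(2*36/(-1)) = -539 + 1122*(2*36*(-1)) = -539 + 1122*(-72) = -539 - 80784 = -81323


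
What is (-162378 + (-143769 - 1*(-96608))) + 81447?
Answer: -128092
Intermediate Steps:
(-162378 + (-143769 - 1*(-96608))) + 81447 = (-162378 + (-143769 + 96608)) + 81447 = (-162378 - 47161) + 81447 = -209539 + 81447 = -128092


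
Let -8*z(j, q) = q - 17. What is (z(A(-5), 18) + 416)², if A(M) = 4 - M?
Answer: 11068929/64 ≈ 1.7295e+5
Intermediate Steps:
z(j, q) = 17/8 - q/8 (z(j, q) = -(q - 17)/8 = -(-17 + q)/8 = 17/8 - q/8)
(z(A(-5), 18) + 416)² = ((17/8 - ⅛*18) + 416)² = ((17/8 - 9/4) + 416)² = (-⅛ + 416)² = (3327/8)² = 11068929/64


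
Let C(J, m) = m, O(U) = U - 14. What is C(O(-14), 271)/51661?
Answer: 271/51661 ≈ 0.0052457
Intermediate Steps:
O(U) = -14 + U
C(O(-14), 271)/51661 = 271/51661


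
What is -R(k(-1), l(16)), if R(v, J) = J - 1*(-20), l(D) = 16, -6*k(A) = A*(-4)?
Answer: -36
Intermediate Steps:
k(A) = 2*A/3 (k(A) = -A*(-4)/6 = -(-2)*A/3 = 2*A/3)
R(v, J) = 20 + J (R(v, J) = J + 20 = 20 + J)
-R(k(-1), l(16)) = -(20 + 16) = -1*36 = -36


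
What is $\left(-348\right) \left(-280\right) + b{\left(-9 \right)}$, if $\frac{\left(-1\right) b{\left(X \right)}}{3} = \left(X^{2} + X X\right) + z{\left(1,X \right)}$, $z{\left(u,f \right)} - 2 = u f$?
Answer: $96975$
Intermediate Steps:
$z{\left(u,f \right)} = 2 + f u$ ($z{\left(u,f \right)} = 2 + u f = 2 + f u$)
$b{\left(X \right)} = -6 - 6 X^{2} - 3 X$ ($b{\left(X \right)} = - 3 \left(\left(X^{2} + X X\right) + \left(2 + X 1\right)\right) = - 3 \left(\left(X^{2} + X^{2}\right) + \left(2 + X\right)\right) = - 3 \left(2 X^{2} + \left(2 + X\right)\right) = - 3 \left(2 + X + 2 X^{2}\right) = -6 - 6 X^{2} - 3 X$)
$\left(-348\right) \left(-280\right) + b{\left(-9 \right)} = \left(-348\right) \left(-280\right) - \left(-21 + 486\right) = 97440 - 465 = 96975$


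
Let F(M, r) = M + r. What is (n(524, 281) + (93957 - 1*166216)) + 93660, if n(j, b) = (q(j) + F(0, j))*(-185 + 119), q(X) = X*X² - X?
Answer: -9495914983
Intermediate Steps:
q(X) = X³ - X
n(j, b) = -66*j³ (n(j, b) = ((j³ - j) + (0 + j))*(-185 + 119) = ((j³ - j) + j)*(-66) = j³*(-66) = -66*j³)
(n(524, 281) + (93957 - 1*166216)) + 93660 = (-66*524³ + (93957 - 1*166216)) + 93660 = (-66*143877824 + (93957 - 166216)) + 93660 = (-9495936384 - 72259) + 93660 = -9496008643 + 93660 = -9495914983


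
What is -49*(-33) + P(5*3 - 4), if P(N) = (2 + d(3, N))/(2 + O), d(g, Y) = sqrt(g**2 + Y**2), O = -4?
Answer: 1616 - sqrt(130)/2 ≈ 1610.3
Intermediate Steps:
d(g, Y) = sqrt(Y**2 + g**2)
P(N) = -1 - sqrt(9 + N**2)/2 (P(N) = (2 + sqrt(N**2 + 3**2))/(2 - 4) = (2 + sqrt(N**2 + 9))/(-2) = (2 + sqrt(9 + N**2))*(-1/2) = -1 - sqrt(9 + N**2)/2)
-49*(-33) + P(5*3 - 4) = -49*(-33) + (-1 - sqrt(9 + (5*3 - 4)**2)/2) = 1617 + (-1 - sqrt(9 + (15 - 4)**2)/2) = 1617 + (-1 - sqrt(9 + 11**2)/2) = 1617 + (-1 - sqrt(9 + 121)/2) = 1617 + (-1 - sqrt(130)/2) = 1616 - sqrt(130)/2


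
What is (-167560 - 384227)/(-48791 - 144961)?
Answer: 183929/64584 ≈ 2.8479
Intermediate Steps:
(-167560 - 384227)/(-48791 - 144961) = -551787/(-193752) = -551787*(-1/193752) = 183929/64584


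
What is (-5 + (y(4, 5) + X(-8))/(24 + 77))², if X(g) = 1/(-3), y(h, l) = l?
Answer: 2253001/91809 ≈ 24.540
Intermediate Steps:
X(g) = -⅓
(-5 + (y(4, 5) + X(-8))/(24 + 77))² = (-5 + (5 - ⅓)/(24 + 77))² = (-5 + (14/3)/101)² = (-5 + (14/3)*(1/101))² = (-5 + 14/303)² = (-1501/303)² = 2253001/91809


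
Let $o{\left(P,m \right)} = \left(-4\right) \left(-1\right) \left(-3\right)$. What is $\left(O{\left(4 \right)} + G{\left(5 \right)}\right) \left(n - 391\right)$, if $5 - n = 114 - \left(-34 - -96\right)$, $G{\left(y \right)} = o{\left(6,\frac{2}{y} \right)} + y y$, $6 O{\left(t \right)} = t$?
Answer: $-5986$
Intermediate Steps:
$o{\left(P,m \right)} = -12$ ($o{\left(P,m \right)} = 4 \left(-3\right) = -12$)
$O{\left(t \right)} = \frac{t}{6}$
$G{\left(y \right)} = -12 + y^{2}$ ($G{\left(y \right)} = -12 + y y = -12 + y^{2}$)
$n = -47$ ($n = 5 - \left(114 - \left(-34 - -96\right)\right) = 5 - \left(114 - \left(-34 + 96\right)\right) = 5 - \left(114 - 62\right) = 5 - 52 = -47$)
$\left(O{\left(4 \right)} + G{\left(5 \right)}\right) \left(n - 391\right) = \left(\frac{1}{6} \cdot 4 - \left(12 - 5^{2}\right)\right) \left(-47 - 391\right) = \left(\frac{2}{3} + \left(-12 + 25\right)\right) \left(-438\right) = \left(\frac{2}{3} + 13\right) \left(-438\right) = \frac{41}{3} \left(-438\right) = -5986$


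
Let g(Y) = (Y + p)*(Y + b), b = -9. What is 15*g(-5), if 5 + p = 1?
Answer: 1890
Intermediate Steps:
p = -4 (p = -5 + 1 = -4)
g(Y) = (-9 + Y)*(-4 + Y) (g(Y) = (Y - 4)*(Y - 9) = (-4 + Y)*(-9 + Y) = (-9 + Y)*(-4 + Y))
15*g(-5) = 15*(36 + (-5)**2 - 13*(-5)) = 15*(36 + 25 + 65) = 15*126 = 1890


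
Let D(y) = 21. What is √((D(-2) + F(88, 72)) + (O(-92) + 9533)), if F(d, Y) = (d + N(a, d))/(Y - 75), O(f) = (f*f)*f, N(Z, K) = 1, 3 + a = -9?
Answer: I*√6922473/3 ≈ 877.02*I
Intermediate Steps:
a = -12 (a = -3 - 9 = -12)
O(f) = f³ (O(f) = f²*f = f³)
F(d, Y) = (1 + d)/(-75 + Y) (F(d, Y) = (d + 1)/(Y - 75) = (1 + d)/(-75 + Y))
√((D(-2) + F(88, 72)) + (O(-92) + 9533)) = √((21 + (1 + 88)/(-75 + 72)) + ((-92)³ + 9533)) = √((21 + 89/(-3)) + (-778688 + 9533)) = √((21 - ⅓*89) - 769155) = √((21 - 89/3) - 769155) = √(-26/3 - 769155) = √(-2307491/3) = I*√6922473/3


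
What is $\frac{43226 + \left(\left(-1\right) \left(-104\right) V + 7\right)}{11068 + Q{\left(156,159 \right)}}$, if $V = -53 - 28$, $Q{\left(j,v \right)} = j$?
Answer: $\frac{34809}{11224} \approx 3.1013$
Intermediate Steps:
$V = -81$ ($V = -53 - 28 = -81$)
$\frac{43226 + \left(\left(-1\right) \left(-104\right) V + 7\right)}{11068 + Q{\left(156,159 \right)}} = \frac{43226 + \left(\left(-1\right) \left(-104\right) \left(-81\right) + 7\right)}{11068 + 156} = \frac{43226 + \left(104 \left(-81\right) + 7\right)}{11224} = \left(43226 + \left(-8424 + 7\right)\right) \frac{1}{11224} = \left(43226 - 8417\right) \frac{1}{11224} = 34809 \cdot \frac{1}{11224} = \frac{34809}{11224}$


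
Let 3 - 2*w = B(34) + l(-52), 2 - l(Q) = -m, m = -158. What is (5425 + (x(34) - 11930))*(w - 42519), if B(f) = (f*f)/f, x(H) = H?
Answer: 549472023/2 ≈ 2.7474e+8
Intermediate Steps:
l(Q) = -156 (l(Q) = 2 - (-1)*(-158) = 2 - 1*158 = 2 - 158 = -156)
B(f) = f (B(f) = f**2/f = f)
w = 125/2 (w = 3/2 - (34 - 156)/2 = 3/2 - 1/2*(-122) = 3/2 + 61 = 125/2 ≈ 62.500)
(5425 + (x(34) - 11930))*(w - 42519) = (5425 + (34 - 11930))*(125/2 - 42519) = (5425 - 11896)*(-84913/2) = -6471*(-84913/2) = 549472023/2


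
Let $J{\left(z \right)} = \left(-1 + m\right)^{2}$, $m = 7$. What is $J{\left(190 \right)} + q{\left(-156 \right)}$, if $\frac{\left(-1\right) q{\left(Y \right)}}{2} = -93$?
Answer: $222$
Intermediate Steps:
$q{\left(Y \right)} = 186$ ($q{\left(Y \right)} = \left(-2\right) \left(-93\right) = 186$)
$J{\left(z \right)} = 36$ ($J{\left(z \right)} = \left(-1 + 7\right)^{2} = 6^{2} = 36$)
$J{\left(190 \right)} + q{\left(-156 \right)} = 36 + 186 = 222$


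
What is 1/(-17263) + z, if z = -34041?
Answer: -587649784/17263 ≈ -34041.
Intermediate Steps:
1/(-17263) + z = 1/(-17263) - 34041 = -1/17263 - 34041 = -587649784/17263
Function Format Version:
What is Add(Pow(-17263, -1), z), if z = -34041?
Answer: Rational(-587649784, 17263) ≈ -34041.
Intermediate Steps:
Add(Pow(-17263, -1), z) = Add(Pow(-17263, -1), -34041) = Add(Rational(-1, 17263), -34041) = Rational(-587649784, 17263)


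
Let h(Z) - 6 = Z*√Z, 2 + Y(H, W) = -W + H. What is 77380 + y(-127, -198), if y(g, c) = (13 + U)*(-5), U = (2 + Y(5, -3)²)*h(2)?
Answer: 76175 - 380*√2 ≈ 75638.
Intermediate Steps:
Y(H, W) = -2 + H - W (Y(H, W) = -2 + (-W + H) = -2 + (H - W) = -2 + H - W)
h(Z) = 6 + Z^(3/2) (h(Z) = 6 + Z*√Z = 6 + Z^(3/2))
U = 228 + 76*√2 (U = (2 + (-2 + 5 - 1*(-3))²)*(6 + 2^(3/2)) = (2 + (-2 + 5 + 3)²)*(6 + 2*√2) = (2 + 6²)*(6 + 2*√2) = (2 + 36)*(6 + 2*√2) = 38*(6 + 2*√2) = 228 + 76*√2 ≈ 335.48)
y(g, c) = -1205 - 380*√2 (y(g, c) = (13 + (228 + 76*√2))*(-5) = (241 + 76*√2)*(-5) = -1205 - 380*√2)
77380 + y(-127, -198) = 77380 + (-1205 - 380*√2) = 76175 - 380*√2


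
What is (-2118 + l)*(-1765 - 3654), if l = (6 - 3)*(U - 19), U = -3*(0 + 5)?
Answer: 12030180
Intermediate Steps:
U = -15 (U = -3*5 = -15)
l = -102 (l = (6 - 3)*(-15 - 19) = 3*(-34) = -102)
(-2118 + l)*(-1765 - 3654) = (-2118 - 102)*(-1765 - 3654) = -2220*(-5419) = 12030180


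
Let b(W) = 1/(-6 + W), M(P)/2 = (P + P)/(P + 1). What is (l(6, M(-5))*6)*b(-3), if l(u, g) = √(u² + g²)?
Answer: -2*√61/3 ≈ -5.2068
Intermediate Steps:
M(P) = 4*P/(1 + P) (M(P) = 2*((P + P)/(P + 1)) = 2*((2*P)/(1 + P)) = 2*(2*P/(1 + P)) = 4*P/(1 + P))
l(u, g) = √(g² + u²)
(l(6, M(-5))*6)*b(-3) = (√((4*(-5)/(1 - 5))² + 6²)*6)/(-6 - 3) = (√((4*(-5)/(-4))² + 36)*6)/(-9) = (√((4*(-5)*(-¼))² + 36)*6)*(-⅑) = (√(5² + 36)*6)*(-⅑) = (√(25 + 36)*6)*(-⅑) = (√61*6)*(-⅑) = (6*√61)*(-⅑) = -2*√61/3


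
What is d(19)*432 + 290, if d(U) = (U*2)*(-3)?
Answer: -48958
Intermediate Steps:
d(U) = -6*U (d(U) = (2*U)*(-3) = -6*U)
d(19)*432 + 290 = -6*19*432 + 290 = -114*432 + 290 = -49248 + 290 = -48958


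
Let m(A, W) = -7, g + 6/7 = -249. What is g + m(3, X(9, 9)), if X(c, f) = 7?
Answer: -1798/7 ≈ -256.86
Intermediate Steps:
g = -1749/7 (g = -6/7 - 249 = -1749/7 ≈ -249.86)
g + m(3, X(9, 9)) = -1749/7 - 7 = -1798/7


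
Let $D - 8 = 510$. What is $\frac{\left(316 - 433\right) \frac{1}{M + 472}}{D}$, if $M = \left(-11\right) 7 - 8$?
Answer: $- \frac{13}{22274} \approx -0.00058364$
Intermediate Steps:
$M = -85$ ($M = -77 - 8 = -85$)
$D = 518$ ($D = 8 + 510 = 518$)
$\frac{\left(316 - 433\right) \frac{1}{M + 472}}{D} = \frac{\left(316 - 433\right) \frac{1}{-85 + 472}}{518} = - \frac{117}{387} \cdot \frac{1}{518} = \left(-117\right) \frac{1}{387} \cdot \frac{1}{518} = \left(- \frac{13}{43}\right) \frac{1}{518} = - \frac{13}{22274}$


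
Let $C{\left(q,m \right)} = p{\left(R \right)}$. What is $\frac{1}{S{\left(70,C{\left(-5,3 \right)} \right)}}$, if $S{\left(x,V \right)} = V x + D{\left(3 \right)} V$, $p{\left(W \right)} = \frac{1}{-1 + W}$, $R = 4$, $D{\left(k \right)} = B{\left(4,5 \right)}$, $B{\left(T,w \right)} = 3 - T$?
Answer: $\frac{1}{23} \approx 0.043478$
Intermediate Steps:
$D{\left(k \right)} = -1$ ($D{\left(k \right)} = 3 - 4 = -1$)
$C{\left(q,m \right)} = \frac{1}{3}$ ($C{\left(q,m \right)} = \frac{1}{-1 + 4} = \frac{1}{3}$)
$S{\left(x,V \right)} = - V + V x$ ($S{\left(x,V \right)} = V x - V = - V + V x$)
$\frac{1}{S{\left(70,C{\left(-5,3 \right)} \right)}} = \frac{1}{\frac{1}{3} \left(-1 + 70\right)} = \frac{1}{\frac{1}{3} \cdot 69} = \frac{1}{23}$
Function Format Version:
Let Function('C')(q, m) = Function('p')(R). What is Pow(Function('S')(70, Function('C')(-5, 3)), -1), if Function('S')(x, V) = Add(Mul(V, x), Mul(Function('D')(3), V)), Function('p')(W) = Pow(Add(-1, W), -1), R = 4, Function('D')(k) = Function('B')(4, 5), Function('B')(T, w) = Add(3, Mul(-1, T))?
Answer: Rational(1, 23) ≈ 0.043478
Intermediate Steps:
Function('D')(k) = -1 (Function('D')(k) = Add(3, Mul(-1, 4)) = Add(3, -4) = -1)
Function('C')(q, m) = Rational(1, 3) (Function('C')(q, m) = Pow(Add(-1, 4), -1) = Pow(3, -1) = Rational(1, 3))
Function('S')(x, V) = Add(Mul(-1, V), Mul(V, x)) (Function('S')(x, V) = Add(Mul(V, x), Mul(-1, V)) = Add(Mul(-1, V), Mul(V, x)))
Pow(Function('S')(70, Function('C')(-5, 3)), -1) = Pow(Mul(Rational(1, 3), Add(-1, 70)), -1) = Pow(Mul(Rational(1, 3), 69), -1) = Pow(23, -1) = Rational(1, 23)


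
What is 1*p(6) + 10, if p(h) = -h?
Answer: 4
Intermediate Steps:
1*p(6) + 10 = 1*(-1*6) + 10 = 1*(-6) + 10 = -6 + 10 = 4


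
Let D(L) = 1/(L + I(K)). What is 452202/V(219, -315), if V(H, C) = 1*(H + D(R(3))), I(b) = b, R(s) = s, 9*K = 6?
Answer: 829037/402 ≈ 2062.3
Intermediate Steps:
K = ⅔ (K = (⅑)*6 = ⅔ ≈ 0.66667)
D(L) = 1/(⅔ + L) (D(L) = 1/(L + ⅔) = 1/(⅔ + L))
V(H, C) = 3/11 + H (V(H, C) = 1*(H + 3/(2 + 3*3)) = 1*(H + 3/(2 + 9)) = 1*(H + 3/11) = 1*(3/11 + H) = 3/11 + H)
452202/V(219, -315) = 452202/(3/11 + 219) = 452202/(2412/11) = 452202*(11/2412) = 829037/402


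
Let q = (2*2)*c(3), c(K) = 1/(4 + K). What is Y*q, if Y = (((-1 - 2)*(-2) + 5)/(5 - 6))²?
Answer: 484/7 ≈ 69.143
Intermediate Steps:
Y = 121 (Y = ((-3*(-2) + 5)/(-1))² = ((6 + 5)*(-1))² = (11*(-1))² = (-11)² = 121)
q = 4/7 (q = (2*2)/(4 + 3) = 4/7 ≈ 0.57143)
Y*q = 121*(4/7) = 484/7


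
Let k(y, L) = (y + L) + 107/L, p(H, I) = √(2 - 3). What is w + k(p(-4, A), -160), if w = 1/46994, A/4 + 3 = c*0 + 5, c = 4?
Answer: -604037299/3759520 + I ≈ -160.67 + 1.0*I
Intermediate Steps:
A = 8 (A = -12 + 4*(4*0 + 5) = -12 + 4*(0 + 5) = -12 + 4*5 = -12 + 20 = 8)
p(H, I) = I (p(H, I) = √(-1) = I)
k(y, L) = L + y + 107/L (k(y, L) = (L + y) + 107/L = L + y + 107/L)
w = 1/46994 ≈ 2.1279e-5
w + k(p(-4, A), -160) = 1/46994 + (-160 + I + 107/(-160)) = 1/46994 + (-160 + I + 107*(-1/160)) = 1/46994 + (-160 + I - 107/160) = 1/46994 + (-25707/160 + I) = -604037299/3759520 + I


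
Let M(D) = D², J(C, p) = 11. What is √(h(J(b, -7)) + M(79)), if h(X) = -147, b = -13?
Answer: √6094 ≈ 78.064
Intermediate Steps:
√(h(J(b, -7)) + M(79)) = √(-147 + 79²) = √(-147 + 6241) = √6094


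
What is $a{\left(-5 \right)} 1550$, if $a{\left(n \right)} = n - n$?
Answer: $0$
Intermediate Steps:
$a{\left(n \right)} = 0$
$a{\left(-5 \right)} 1550 = 0 \cdot 1550 = 0$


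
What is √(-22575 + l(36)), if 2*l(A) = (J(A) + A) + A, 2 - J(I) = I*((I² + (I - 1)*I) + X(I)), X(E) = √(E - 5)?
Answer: √(-68546 - 18*√31) ≈ 262.0*I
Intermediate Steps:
X(E) = √(-5 + E)
J(I) = 2 - I*(I² + √(-5 + I) + I*(-1 + I)) (J(I) = 2 - I*((I² + (I - 1)*I) + √(-5 + I)) = 2 - I*((I² + (-1 + I)*I) + √(-5 + I)) = 2 - I*((I² + I*(-1 + I)) + √(-5 + I)) = 2 - I*(I² + √(-5 + I) + I*(-1 + I)))
l(A) = 1 + A + A²/2 - A³ - A*√(-5 + A)/2 (l(A) = (((2 + A² - 2*A³ - A*√(-5 + A)) + A) + A)/2 = ((2 + A + A² - 2*A³ - A*√(-5 + A)) + A)/2 = (2 + A² - 2*A³ + 2*A - A*√(-5 + A))/2 = 1 + A + A²/2 - A³ - A*√(-5 + A)/2)
√(-22575 + l(36)) = √(-22575 + (1 + 36 + (½)*36² - 1*36³ - ½*36*√(-5 + 36))) = √(-22575 + (1 + 36 + (½)*1296 - 1*46656 - ½*36*√31)) = √(-22575 + (1 + 36 + 648 - 46656 - 18*√31)) = √(-22575 + (-45971 - 18*√31)) = √(-68546 - 18*√31)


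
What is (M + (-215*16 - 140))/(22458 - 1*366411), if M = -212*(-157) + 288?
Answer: -29992/343953 ≈ -0.087198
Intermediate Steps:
M = 33572 (M = 33284 + 288 = 33572)
(M + (-215*16 - 140))/(22458 - 1*366411) = (33572 + (-215*16 - 140))/(22458 - 1*366411) = (33572 + (-3440 - 140))/(22458 - 366411) = (33572 - 3580)/(-343953) = 29992*(-1/343953) = -29992/343953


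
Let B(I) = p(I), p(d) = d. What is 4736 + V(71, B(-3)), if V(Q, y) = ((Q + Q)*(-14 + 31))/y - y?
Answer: 11803/3 ≈ 3934.3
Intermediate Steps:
B(I) = I
V(Q, y) = -y + 34*Q/y (V(Q, y) = ((2*Q)*17)/y - y = (34*Q)/y - y = 34*Q/y - y = -y + 34*Q/y)
4736 + V(71, B(-3)) = 4736 + (-1*(-3) + 34*71/(-3)) = 4736 + (3 + 34*71*(-⅓)) = 4736 + (3 - 2414/3) = 4736 - 2405/3 = 11803/3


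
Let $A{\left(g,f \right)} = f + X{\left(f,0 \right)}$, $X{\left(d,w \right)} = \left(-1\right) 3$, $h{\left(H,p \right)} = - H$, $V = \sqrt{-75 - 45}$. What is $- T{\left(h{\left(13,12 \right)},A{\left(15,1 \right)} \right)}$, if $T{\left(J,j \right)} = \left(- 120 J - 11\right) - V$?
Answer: $-1549 + 2 i \sqrt{30} \approx -1549.0 + 10.954 i$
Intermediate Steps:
$V = 2 i \sqrt{30}$ ($V = \sqrt{-120} = 2 i \sqrt{30} \approx 10.954 i$)
$X{\left(d,w \right)} = -3$
$A{\left(g,f \right)} = -3 + f$ ($A{\left(g,f \right)} = f - 3 = -3 + f$)
$T{\left(J,j \right)} = -11 - 120 J - 2 i \sqrt{30}$ ($T{\left(J,j \right)} = \left(- 120 J - 11\right) - 2 i \sqrt{30} = \left(-11 - 120 J\right) - 2 i \sqrt{30} = -11 - 120 J - 2 i \sqrt{30}$)
$- T{\left(h{\left(13,12 \right)},A{\left(15,1 \right)} \right)} = - (-11 - 120 \left(\left(-1\right) 13\right) - 2 i \sqrt{30}) = - (-11 - -1560 - 2 i \sqrt{30}) = - (-11 + 1560 - 2 i \sqrt{30}) = - (1549 - 2 i \sqrt{30}) = -1549 + 2 i \sqrt{30}$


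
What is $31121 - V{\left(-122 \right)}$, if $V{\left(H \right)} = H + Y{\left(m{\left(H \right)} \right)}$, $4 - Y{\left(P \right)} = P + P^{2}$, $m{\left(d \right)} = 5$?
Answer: $31269$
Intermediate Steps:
$Y{\left(P \right)} = 4 - P - P^{2}$ ($Y{\left(P \right)} = 4 - \left(P + P^{2}\right) = 4 - P - P^{2}$)
$V{\left(H \right)} = -26 + H$ ($V{\left(H \right)} = H - 26 = -26 + H$)
$31121 - V{\left(-122 \right)} = 31121 - \left(-26 - 122\right) = 31121 - -148 = 31121 + 148 = 31269$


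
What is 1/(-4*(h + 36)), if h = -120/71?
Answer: -71/9744 ≈ -0.0072865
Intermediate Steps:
h = -120/71 (h = -120*1/71 = -120/71 ≈ -1.6901)
1/(-4*(h + 36)) = 1/(-4*(-120/71 + 36)) = 1/(-4*2436/71) = 1/(-9744/71) = -71/9744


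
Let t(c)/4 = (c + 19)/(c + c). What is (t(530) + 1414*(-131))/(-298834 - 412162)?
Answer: 49086461/188413940 ≈ 0.26052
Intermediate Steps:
t(c) = 2*(19 + c)/c (t(c) = 4*((c + 19)/(c + c)) = 4*((19 + c)/((2*c))) = 4*((19 + c)*(1/(2*c))) = 4*((19 + c)/(2*c)) = 2*(19 + c)/c)
(t(530) + 1414*(-131))/(-298834 - 412162) = ((2 + 38/530) + 1414*(-131))/(-298834 - 412162) = ((2 + 38*(1/530)) - 185234)/(-710996) = ((2 + 19/265) - 185234)*(-1/710996) = (549/265 - 185234)*(-1/710996) = -49086461/265*(-1/710996) = 49086461/188413940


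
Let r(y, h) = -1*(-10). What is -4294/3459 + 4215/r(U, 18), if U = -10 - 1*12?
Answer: 2907349/6918 ≈ 420.26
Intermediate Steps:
U = -22 (U = -10 - 12 = -22)
r(y, h) = 10
-4294/3459 + 4215/r(U, 18) = -4294/3459 + 4215/10 = -4294*1/3459 + 4215*(1/10) = -4294/3459 + 843/2 = 2907349/6918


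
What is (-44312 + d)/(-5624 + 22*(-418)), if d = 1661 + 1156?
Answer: 8299/2964 ≈ 2.7999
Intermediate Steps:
d = 2817
(-44312 + d)/(-5624 + 22*(-418)) = (-44312 + 2817)/(-5624 + 22*(-418)) = -41495/(-5624 - 9196) = -41495/(-14820) = -41495*(-1/14820) = 8299/2964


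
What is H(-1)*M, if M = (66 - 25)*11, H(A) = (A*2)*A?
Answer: 902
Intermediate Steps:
H(A) = 2*A**2 (H(A) = (2*A)*A = 2*A**2)
M = 451 (M = 41*11 = 451)
H(-1)*M = (2*(-1)**2)*451 = (2*1)*451 = 2*451 = 902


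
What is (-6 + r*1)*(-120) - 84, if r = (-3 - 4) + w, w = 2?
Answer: 1236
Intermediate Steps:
r = -5 (r = (-3 - 4) + 2 = -7 + 2 = -5)
(-6 + r*1)*(-120) - 84 = (-6 - 5*1)*(-120) - 84 = (-6 - 5)*(-120) - 84 = -11*(-120) - 84 = 1320 - 84 = 1236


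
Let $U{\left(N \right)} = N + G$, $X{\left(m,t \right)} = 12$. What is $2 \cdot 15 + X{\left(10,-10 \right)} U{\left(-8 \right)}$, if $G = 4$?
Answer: $-18$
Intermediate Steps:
$U{\left(N \right)} = 4 + N$ ($U{\left(N \right)} = N + 4 = 4 + N$)
$2 \cdot 15 + X{\left(10,-10 \right)} U{\left(-8 \right)} = 2 \cdot 15 + 12 \left(4 - 8\right) = 30 + 12 \left(-4\right) = 30 - 48 = -18$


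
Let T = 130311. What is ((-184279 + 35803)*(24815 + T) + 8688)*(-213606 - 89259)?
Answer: 6975731839560120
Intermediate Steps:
((-184279 + 35803)*(24815 + T) + 8688)*(-213606 - 89259) = ((-184279 + 35803)*(24815 + 130311) + 8688)*(-213606 - 89259) = (-148476*155126 + 8688)*(-302865) = (-23032487976 + 8688)*(-302865) = -23032479288*(-302865) = 6975731839560120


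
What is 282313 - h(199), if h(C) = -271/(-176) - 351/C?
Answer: 9887738359/35024 ≈ 2.8231e+5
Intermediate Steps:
h(C) = 271/176 - 351/C (h(C) = -271*(-1/176) - 351/C = 271/176 - 351/C)
282313 - h(199) = 282313 - (271/176 - 351/199) = 282313 - 1*(-7847/35024) = 282313 + 7847/35024 = 9887738359/35024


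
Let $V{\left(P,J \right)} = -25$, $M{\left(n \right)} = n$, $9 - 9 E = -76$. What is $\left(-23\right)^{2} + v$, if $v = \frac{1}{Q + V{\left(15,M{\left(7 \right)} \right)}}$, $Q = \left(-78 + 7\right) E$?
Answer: $\frac{3311531}{6260} \approx 529.0$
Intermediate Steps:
$E = \frac{85}{9}$ ($E = 1 - - \frac{76}{9} = 1 + \frac{76}{9} = \frac{85}{9} \approx 9.4444$)
$Q = - \frac{6035}{9}$ ($Q = \left(-78 + 7\right) \frac{85}{9} = \left(-71\right) \frac{85}{9} = - \frac{6035}{9} \approx -670.56$)
$v = - \frac{9}{6260}$ ($v = \frac{1}{- \frac{6035}{9} - 25} = \frac{1}{- \frac{6260}{9}} = - \frac{9}{6260} \approx -0.0014377$)
$\left(-23\right)^{2} + v = \left(-23\right)^{2} - \frac{9}{6260} = 529 - \frac{9}{6260} = \frac{3311531}{6260}$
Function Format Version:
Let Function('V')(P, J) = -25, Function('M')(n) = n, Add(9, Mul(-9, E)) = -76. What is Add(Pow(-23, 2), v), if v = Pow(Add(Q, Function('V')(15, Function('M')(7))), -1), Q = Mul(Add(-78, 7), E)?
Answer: Rational(3311531, 6260) ≈ 529.00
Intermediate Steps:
E = Rational(85, 9) (E = Add(1, Mul(Rational(-1, 9), -76)) = Add(1, Rational(76, 9)) = Rational(85, 9) ≈ 9.4444)
Q = Rational(-6035, 9) (Q = Mul(Add(-78, 7), Rational(85, 9)) = Mul(-71, Rational(85, 9)) = Rational(-6035, 9) ≈ -670.56)
v = Rational(-9, 6260) (v = Pow(Add(Rational(-6035, 9), -25), -1) = Pow(Rational(-6260, 9), -1) = Rational(-9, 6260) ≈ -0.0014377)
Add(Pow(-23, 2), v) = Add(Pow(-23, 2), Rational(-9, 6260)) = Add(529, Rational(-9, 6260)) = Rational(3311531, 6260)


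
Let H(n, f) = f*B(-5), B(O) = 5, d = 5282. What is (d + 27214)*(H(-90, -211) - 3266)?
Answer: -140415216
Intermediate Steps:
H(n, f) = 5*f (H(n, f) = f*5 = 5*f)
(d + 27214)*(H(-90, -211) - 3266) = (5282 + 27214)*(5*(-211) - 3266) = 32496*(-1055 - 3266) = 32496*(-4321) = -140415216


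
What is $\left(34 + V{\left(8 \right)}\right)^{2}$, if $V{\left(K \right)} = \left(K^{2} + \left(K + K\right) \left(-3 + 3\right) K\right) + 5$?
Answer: $10609$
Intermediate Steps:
$V{\left(K \right)} = 5 + K^{2}$ ($V{\left(K \right)} = \left(K^{2} + 2 K 0 K\right) + 5 = \left(K^{2} + 0 K\right) + 5 = \left(K^{2} + 0\right) + 5 = K^{2} + 5 = 5 + K^{2}$)
$\left(34 + V{\left(8 \right)}\right)^{2} = \left(34 + \left(5 + 8^{2}\right)\right)^{2} = \left(34 + \left(5 + 64\right)\right)^{2} = \left(34 + 69\right)^{2} = 103^{2} = 10609$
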